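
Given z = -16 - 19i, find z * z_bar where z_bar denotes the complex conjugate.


Step 1: conj(z) = -16 + 19i
Step 2: z * conj(z) = (-16)^2 + (-19)^2
Step 3: = 256 + 361 = 617

617


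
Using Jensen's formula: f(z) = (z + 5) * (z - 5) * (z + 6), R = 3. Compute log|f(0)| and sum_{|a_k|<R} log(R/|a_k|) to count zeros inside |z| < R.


Jensen's formula: (1/2pi)*integral log|f(Re^it)|dt = log|f(0)| + sum_{|a_k|<R} log(R/|a_k|)
Step 1: f(0) = 5 * (-5) * 6 = -150
Step 2: log|f(0)| = log|-5| + log|5| + log|-6| = 5.0106
Step 3: Zeros inside |z| < 3: none
Step 4: Jensen sum = (empty sum) = 0
Step 5: n(R) = number of terms in the Jensen sum = count of zeros inside |z| < 3 = 0

0


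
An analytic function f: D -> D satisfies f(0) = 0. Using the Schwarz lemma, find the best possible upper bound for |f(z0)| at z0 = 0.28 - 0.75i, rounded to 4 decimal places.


Step 1: Schwarz lemma: if f: D -> D is analytic with f(0) = 0, then |f(z)| <= |z| for all z in D, and this is sharp (f(z) = z).
Step 2: |z0|^2 = 0.28^2 + (-0.75)^2 = 0.6409
Step 3: |z0| = sqrt(0.6409) = 0.800562
Step 4: Best bound = |z0| = 0.8006

0.8006


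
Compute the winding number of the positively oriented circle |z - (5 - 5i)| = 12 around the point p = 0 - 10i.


Step 1: Center c = (5, -5), radius = 12
Step 2: |p - c|^2 = (-5)^2 + (-5)^2 = 50
Step 3: r^2 = 144
Step 4: |p-c| < r so winding number = 1

1


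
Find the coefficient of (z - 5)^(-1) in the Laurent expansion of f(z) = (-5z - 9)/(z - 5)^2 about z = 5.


Step 1: Write the numerator in powers of (z - 5): -5z - 9 = -5(z - 5) + (-5*5 - 9) = -5(z - 5) - 34
Step 2: Divide by (z - 5)^2: f(z) = -34(z - 5)^(-2) - 5(z - 5)^(-1)
Step 3: This finite sum is the Laurent series of f about z = 5.
Step 4: Coefficient of (z - 5)^(-1) = coefficient of (z - 5) in the re-centred numerator = -5

-5


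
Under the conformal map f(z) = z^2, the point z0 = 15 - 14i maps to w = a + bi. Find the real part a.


Step 1: z0 = 15 - 14i
Step 2: z0^2 = 15^2 - (-14)^2 - 420i
Step 3: real part = 225 - 196 = 29

29


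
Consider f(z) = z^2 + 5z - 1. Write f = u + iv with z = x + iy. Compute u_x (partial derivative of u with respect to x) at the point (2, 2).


Step 1: f(z) = (x+iy)^2 + 5(x+iy) - 1
Step 2: u = (x^2 - y^2) + 5x - 1
Step 3: u_x = 2x + 5
Step 4: At (2, 2): u_x = 4 + 5 = 9

9


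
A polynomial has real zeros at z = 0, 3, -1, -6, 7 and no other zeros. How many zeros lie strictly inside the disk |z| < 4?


Step 1: Check each root:
  z = 0: |0| = 0 < 4
  z = 3: |3| = 3 < 4
  z = -1: |-1| = 1 < 4
  z = -6: |-6| = 6 >= 4
  z = 7: |7| = 7 >= 4
Step 2: Count = 3

3


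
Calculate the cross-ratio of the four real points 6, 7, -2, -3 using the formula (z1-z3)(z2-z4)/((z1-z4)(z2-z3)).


Step 1: (z1-z3)(z2-z4) = 8 * 10 = 80
Step 2: (z1-z4)(z2-z3) = 9 * 9 = 81
Step 3: Cross-ratio = 80/81 = 80/81

80/81


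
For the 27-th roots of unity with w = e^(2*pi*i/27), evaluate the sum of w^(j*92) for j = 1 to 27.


Step 1: The sum sum_{j=1}^{n} w^(k*j) equals n if n | k, else 0.
Step 2: Here n = 27, k = 92
Step 3: Does n divide k? 27 | 92 -> False
Step 4: Sum = 0

0


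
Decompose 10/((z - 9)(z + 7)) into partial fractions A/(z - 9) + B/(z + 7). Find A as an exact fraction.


Step 1: Multiply both sides by (z - 9) and set z = 9
Step 2: A = 10 / (9 + 7)
Step 3: A = 10 / 16
Step 4: A = 5/8

5/8


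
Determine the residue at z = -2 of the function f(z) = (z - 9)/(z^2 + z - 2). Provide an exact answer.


Step 1: Q(z) = z^2 + z - 2 = (z + 2)(z - 1)
Step 2: Q'(z) = 2z + 1
Step 3: Q'(-2) = -3, P(-2) = -11
Step 4: Res = P(-2)/Q'(-2) = -11/(-3) = 11/3

11/3


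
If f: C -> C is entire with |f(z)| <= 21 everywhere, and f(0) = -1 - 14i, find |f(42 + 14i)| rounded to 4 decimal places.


Step 1: By Liouville's theorem, a bounded entire function is constant.
Step 2: f(z) = f(0) = -1 - 14i for all z.
Step 3: |f(w)| = |-1 - 14i| = sqrt(1 + 196)
Step 4: = 14.0357

14.0357


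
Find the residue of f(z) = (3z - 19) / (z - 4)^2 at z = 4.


Step 1: Pole of order 2 at z = 4
Step 2: Res = lim d/dz [(z - 4)^2 * f(z)] as z -> 4
Step 3: (z - 4)^2 * f(z) = 3z - 19
Step 4: d/dz[3z - 19] = 3

3


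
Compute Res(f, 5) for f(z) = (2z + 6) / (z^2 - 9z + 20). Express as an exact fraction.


Step 1: Q(z) = z^2 - 9z + 20 = (z - 5)(z - 4)
Step 2: Q'(z) = 2z - 9
Step 3: Q'(5) = 1, P(5) = 16
Step 4: Res = P(5)/Q'(5) = 16/1 = 16

16


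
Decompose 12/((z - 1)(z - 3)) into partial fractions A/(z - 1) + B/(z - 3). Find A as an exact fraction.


Step 1: Multiply both sides by (z - 1) and set z = 1
Step 2: A = 12 / (1 - 3)
Step 3: A = 12 / (-2)
Step 4: A = -6

-6


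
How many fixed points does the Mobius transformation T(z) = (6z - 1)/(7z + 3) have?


Step 1: Fixed points satisfy T(z) = z
Step 2: 7z^2 - 3z + 1 = 0
Step 3: Discriminant = (-3)^2 - 4*7*1 = -19
Step 4: Number of fixed points = 2

2


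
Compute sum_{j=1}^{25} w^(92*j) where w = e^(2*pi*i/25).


Step 1: The sum sum_{j=1}^{n} w^(k*j) equals n if n | k, else 0.
Step 2: Here n = 25, k = 92
Step 3: Does n divide k? 25 | 92 -> False
Step 4: Sum = 0

0


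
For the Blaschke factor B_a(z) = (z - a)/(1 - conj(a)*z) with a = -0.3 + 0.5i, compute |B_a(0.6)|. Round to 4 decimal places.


Step 1: Numerator z0 - a = 0.6 - (-0.3 + 0.5i) = 0.9 - 0.5i
Step 2: Denominator 1 - conj(a)*z0 = 1 - (-0.3 - 0.5i)*0.6 = 1.18 + 0.3i
Step 3: |z0 - a|^2 = 0.9^2 + (-0.5)^2 = 1.06; |1 - conj(a)*z0|^2 = 1.18^2 + 0.3^2 = 1.4824
Step 4: |B_a(0.6)| = sqrt(1.06 / 1.4824) = sqrt(0.715057)
Step 5: = 0.8456

0.8456


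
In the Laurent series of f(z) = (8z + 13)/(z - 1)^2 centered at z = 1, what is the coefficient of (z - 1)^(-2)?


Step 1: Write the numerator in powers of (z - 1): 8z + 13 = 8(z - 1) + (8*1 + 13) = 8(z - 1) + 21
Step 2: Divide by (z - 1)^2: f(z) = 21(z - 1)^(-2) + 8(z - 1)^(-1)
Step 3: This finite sum is the Laurent series of f about z = 1.
Step 4: Coefficient of (z - 1)^(-2) = 8*1 + 13 = 21

21


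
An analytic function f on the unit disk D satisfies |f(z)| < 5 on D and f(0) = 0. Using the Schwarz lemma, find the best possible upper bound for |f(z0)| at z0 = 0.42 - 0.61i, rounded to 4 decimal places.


Step 1: g = f/5 maps D -> D with g(0) = 0, so by the Schwarz lemma |g(z)| <= |z|, i.e. |f(z)| <= 5|z|; this is sharp (f(z) = 5z).
Step 2: |z0|^2 = 0.42^2 + (-0.61)^2 = 0.5485
Step 3: |z0| = sqrt(0.5485) = 0.740608
Step 4: Best bound = 5 * |z0| = 5 * 0.740608 = 3.703

3.703


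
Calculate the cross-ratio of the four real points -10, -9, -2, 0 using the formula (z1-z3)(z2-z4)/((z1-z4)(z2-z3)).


Step 1: (z1-z3)(z2-z4) = (-8) * (-9) = 72
Step 2: (z1-z4)(z2-z3) = (-10) * (-7) = 70
Step 3: Cross-ratio = 72/70 = 36/35

36/35


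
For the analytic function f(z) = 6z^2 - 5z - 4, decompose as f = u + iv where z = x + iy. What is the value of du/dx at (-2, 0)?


Step 1: f(z) = 6(x+iy)^2 - 5(x+iy) - 4
Step 2: u = 6(x^2 - y^2) - 5x - 4
Step 3: u_x = 12x - 5
Step 4: At (-2, 0): u_x = -24 - 5 = -29

-29


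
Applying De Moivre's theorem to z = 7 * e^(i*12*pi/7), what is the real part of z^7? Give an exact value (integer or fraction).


Step 1: By De Moivre's theorem, z^7 = 7^7 * e^(i*7*12*pi/7) = 823543 * (cos(12*pi) + i*sin(12*pi))
Step 2: |z|^7 = 7^7 = 823543
Step 3: Reduce the angle mod 2*pi: 12*pi - 12*pi = 0
Step 4: cos(0) = 1
Step 5: Re(z^7) = 823543 * 1 = 823543

823543


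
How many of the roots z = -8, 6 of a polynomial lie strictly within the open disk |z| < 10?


Step 1: Check each root:
  z = -8: |-8| = 8 < 10
  z = 6: |6| = 6 < 10
Step 2: Count = 2

2


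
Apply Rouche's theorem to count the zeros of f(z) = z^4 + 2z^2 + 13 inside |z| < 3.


Step 1: On |z| = 3 the three terms have sizes |z^4| = 3^4 = 81, |2z^2| = 2*3^2 = 18, |13| = 13
Step 2: The dominant term is g(z) = z^4; let h(z) = 2z^2 + 13 so f = g + h
Step 3: On |z| = 3: |g| = 81 and |h| <= 18 + 13 = 31
Step 4: Since 81 > 31, |h| < |g| on |z| = 3, so by Rouche f has the same number of zeros as g inside |z| < 3
Step 5: g(z) = z^4 has 4 zeros (all at the origin) inside |z| < 3. Answer = 4

4


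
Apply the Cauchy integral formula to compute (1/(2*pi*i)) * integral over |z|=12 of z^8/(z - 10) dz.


Step 1: f(z) = z^8, a = 10 is inside |z| = 12
Step 2: By Cauchy integral formula: (1/(2pi*i)) * integral = f(a)
Step 3: f(10) = 10^8 = 100000000

100000000


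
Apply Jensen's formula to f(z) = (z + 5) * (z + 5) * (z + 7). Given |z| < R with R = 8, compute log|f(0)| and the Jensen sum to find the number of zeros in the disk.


Jensen's formula: (1/2pi)*integral log|f(Re^it)|dt = log|f(0)| + sum_{|a_k|<R} log(R/|a_k|)
Step 1: f(0) = 5 * 5 * 7 = 175
Step 2: log|f(0)| = log|-5| + log|-5| + log|-7| = 5.1648
Step 3: Zeros inside |z| < 8: -5, -5, -7
Step 4: Jensen sum = log(8/5) + log(8/5) + log(8/7) = 1.0735
Step 5: n(R) = number of terms in the Jensen sum = count of zeros inside |z| < 8 = 3

3


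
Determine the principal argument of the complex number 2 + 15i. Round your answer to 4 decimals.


Step 1: z = 2 + 15i
Step 2: arg(z) = atan2(15, 2)
Step 3: arg(z) = 1.4382

1.4382


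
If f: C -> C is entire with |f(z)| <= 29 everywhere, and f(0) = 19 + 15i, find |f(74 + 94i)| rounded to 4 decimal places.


Step 1: By Liouville's theorem, a bounded entire function is constant.
Step 2: f(z) = f(0) = 19 + 15i for all z.
Step 3: |f(w)| = |19 + 15i| = sqrt(361 + 225)
Step 4: = 24.2074

24.2074


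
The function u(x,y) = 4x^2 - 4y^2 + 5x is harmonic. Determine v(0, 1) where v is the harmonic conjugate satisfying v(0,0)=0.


Step 1: v_x = -u_y = 8y + 0
Step 2: v_y = u_x = 8x + 5
Step 3: v = 8xy + 5y + C
Step 4: v(0,0) = 0 => C = 0
Step 5: v(0, 1) = 5

5


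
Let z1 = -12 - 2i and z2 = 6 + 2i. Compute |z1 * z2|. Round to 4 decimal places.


Step 1: |z1| = sqrt((-12)^2 + (-2)^2) = sqrt(148)
Step 2: |z2| = sqrt(6^2 + 2^2) = sqrt(40)
Step 3: |z1*z2| = |z1|*|z2| = sqrt(148) * sqrt(40) = sqrt(148 * 40) = sqrt(5920)
Step 4: = 76.9415

76.9415


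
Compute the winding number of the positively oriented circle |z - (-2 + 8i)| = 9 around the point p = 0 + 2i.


Step 1: Center c = (-2, 8), radius = 9
Step 2: |p - c|^2 = 2^2 + (-6)^2 = 40
Step 3: r^2 = 81
Step 4: |p-c| < r so winding number = 1

1


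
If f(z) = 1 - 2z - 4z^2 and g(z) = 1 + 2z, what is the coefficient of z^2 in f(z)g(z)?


Step 1: z^2 term in f*g comes from: (1)*(0) + (-2z)*(2z) + (-4z^2)*(1)
Step 2: = 0 - 4 - 4
Step 3: = -8

-8


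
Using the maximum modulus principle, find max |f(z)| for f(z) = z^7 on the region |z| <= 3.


Step 1: On |z| = 3, |f(z)| = |z|^7 = 3^7
Step 2: By maximum modulus principle, maximum is on boundary.
Step 3: Maximum = 2187 = 2187

2187


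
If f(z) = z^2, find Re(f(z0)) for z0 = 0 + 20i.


Step 1: z0 = 0 + 20i
Step 2: z0^2 = 0^2 - 20^2 + 0i
Step 3: real part = 0 - 400 = -400

-400


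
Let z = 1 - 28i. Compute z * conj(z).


Step 1: conj(z) = 1 + 28i
Step 2: z * conj(z) = 1^2 + (-28)^2
Step 3: = 1 + 784 = 785

785


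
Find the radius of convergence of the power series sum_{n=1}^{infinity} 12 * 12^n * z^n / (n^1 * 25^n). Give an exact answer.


Step 1: General term a_n = 12 * 12^n / (n^1 * 25^n)
Step 2: By the root test, |a_n|^(1/n) = 12^(1/n) * 12 / (n^(1/n) * 25) -> 12/25 as n -> infinity (since 12^(1/n) -> 1 and n^(1/n) -> 1)
Step 3: R = 1/lim|a_n|^(1/n) = 25/12

25/12


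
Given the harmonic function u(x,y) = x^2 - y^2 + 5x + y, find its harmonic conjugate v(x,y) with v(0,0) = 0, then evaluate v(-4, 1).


Step 1: v_x = -u_y = 2y - 1
Step 2: v_y = u_x = 2x + 5
Step 3: v = 2xy - x + 5y + C
Step 4: v(0,0) = 0 => C = 0
Step 5: v(-4, 1) = 1

1


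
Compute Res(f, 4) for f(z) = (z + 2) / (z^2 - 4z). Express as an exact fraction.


Step 1: Q(z) = z^2 - 4z = (z - 4)(z)
Step 2: Q'(z) = 2z - 4
Step 3: Q'(4) = 4, P(4) = 6
Step 4: Res = P(4)/Q'(4) = 6/4 = 3/2

3/2


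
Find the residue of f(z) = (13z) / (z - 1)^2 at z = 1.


Step 1: Pole of order 2 at z = 1
Step 2: Res = lim d/dz [(z - 1)^2 * f(z)] as z -> 1
Step 3: (z - 1)^2 * f(z) = 13z
Step 4: d/dz[13z] = 13

13


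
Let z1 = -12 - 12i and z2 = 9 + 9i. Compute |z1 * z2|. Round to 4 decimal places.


Step 1: |z1| = sqrt((-12)^2 + (-12)^2) = sqrt(288)
Step 2: |z2| = sqrt(9^2 + 9^2) = sqrt(162)
Step 3: |z1*z2| = |z1|*|z2| = sqrt(288) * sqrt(162) = sqrt(288 * 162) = sqrt(46656)
Step 4: = 216.0

216.0


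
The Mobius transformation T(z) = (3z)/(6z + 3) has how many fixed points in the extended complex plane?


Step 1: Fixed points satisfy T(z) = z
Step 2: 6z^2 = 0
Step 3: Discriminant = 0^2 - 4*6*0 = 0
Step 4: Number of fixed points = 1

1


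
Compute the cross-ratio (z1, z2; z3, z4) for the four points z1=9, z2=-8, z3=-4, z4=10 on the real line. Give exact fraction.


Step 1: (z1-z3)(z2-z4) = 13 * (-18) = -234
Step 2: (z1-z4)(z2-z3) = (-1) * (-4) = 4
Step 3: Cross-ratio = -234/4 = -117/2

-117/2


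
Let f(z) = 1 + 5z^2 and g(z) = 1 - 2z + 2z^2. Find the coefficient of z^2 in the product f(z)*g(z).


Step 1: z^2 term in f*g comes from: (1)*(2z^2) + (0)*(-2z) + (5z^2)*(1)
Step 2: = 2 + 0 + 5
Step 3: = 7

7


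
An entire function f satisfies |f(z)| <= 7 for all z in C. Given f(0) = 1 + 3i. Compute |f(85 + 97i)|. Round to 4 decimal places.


Step 1: By Liouville's theorem, a bounded entire function is constant.
Step 2: f(z) = f(0) = 1 + 3i for all z.
Step 3: |f(w)| = |1 + 3i| = sqrt(1 + 9)
Step 4: = 3.1623

3.1623


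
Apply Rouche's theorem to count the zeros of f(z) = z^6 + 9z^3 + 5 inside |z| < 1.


Step 1: On |z| = 1 the three terms have sizes |z^6| = 1^6 = 1, |9z^3| = 9*1^3 = 9, |5| = 5
Step 2: The dominant term is g(z) = 9z^3; let h(z) = z^6 + 5 so f = g + h
Step 3: On |z| = 1: |g| = 9 and |h| <= 1 + 5 = 6
Step 4: Since 9 > 6, |h| < |g| on |z| = 1, so by Rouche f has the same number of zeros as g inside |z| < 1
Step 5: g(z) = 9z^3 has 3 zeros (at the origin, multiplicity 3) inside |z| < 1. Answer = 3

3


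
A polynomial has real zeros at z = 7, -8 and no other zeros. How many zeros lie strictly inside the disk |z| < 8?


Step 1: Check each root:
  z = 7: |7| = 7 < 8
  z = -8: |-8| = 8 >= 8
Step 2: Count = 1

1


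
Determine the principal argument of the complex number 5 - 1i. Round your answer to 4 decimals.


Step 1: z = 5 - 1i
Step 2: arg(z) = atan2(-1, 5)
Step 3: arg(z) = -0.1974

-0.1974


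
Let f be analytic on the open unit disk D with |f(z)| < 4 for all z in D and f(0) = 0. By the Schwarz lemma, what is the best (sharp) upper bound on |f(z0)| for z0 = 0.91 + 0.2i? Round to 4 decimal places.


Step 1: g = f/4 maps D -> D with g(0) = 0, so by the Schwarz lemma |g(z)| <= |z|, i.e. |f(z)| <= 4|z|; this is sharp (f(z) = 4z).
Step 2: |z0|^2 = 0.91^2 + 0.2^2 = 0.8681
Step 3: |z0| = sqrt(0.8681) = 0.931719
Step 4: Best bound = 4 * |z0| = 4 * 0.931719 = 3.7269

3.7269


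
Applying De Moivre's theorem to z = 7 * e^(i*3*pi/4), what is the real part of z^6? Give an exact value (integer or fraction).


Step 1: By De Moivre's theorem, z^6 = 7^6 * e^(i*6*3*pi/4) = 117649 * (cos(9*pi/2) + i*sin(9*pi/2))
Step 2: |z|^6 = 7^6 = 117649
Step 3: Reduce the angle mod 2*pi: 9*pi/2 - 4*pi = pi/2
Step 4: cos(pi/2) = 0
Step 5: Re(z^6) = 117649 * 0 = 0

0


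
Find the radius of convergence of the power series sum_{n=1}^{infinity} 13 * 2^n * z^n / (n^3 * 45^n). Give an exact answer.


Step 1: General term a_n = 13 * 2^n / (n^3 * 45^n)
Step 2: By the root test, |a_n|^(1/n) = 13^(1/n) * 2 / (n^(3/n) * 45) -> 2/45 as n -> infinity (since 13^(1/n) -> 1 and n^(3/n) -> 1)
Step 3: R = 1/lim|a_n|^(1/n) = 45/2

45/2


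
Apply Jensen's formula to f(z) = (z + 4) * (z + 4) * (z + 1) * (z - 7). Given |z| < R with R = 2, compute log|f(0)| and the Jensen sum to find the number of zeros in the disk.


Jensen's formula: (1/2pi)*integral log|f(Re^it)|dt = log|f(0)| + sum_{|a_k|<R} log(R/|a_k|)
Step 1: f(0) = 4 * 4 * 1 * (-7) = -112
Step 2: log|f(0)| = log|-4| + log|-4| + log|-1| + log|7| = 4.7185
Step 3: Zeros inside |z| < 2: -1
Step 4: Jensen sum = log(2/1) = 0.6931
Step 5: n(R) = number of terms in the Jensen sum = count of zeros inside |z| < 2 = 1

1


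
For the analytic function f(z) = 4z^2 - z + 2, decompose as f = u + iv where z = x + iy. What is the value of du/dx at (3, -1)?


Step 1: f(z) = 4(x+iy)^2 - (x+iy) + 2
Step 2: u = 4(x^2 - y^2) - x + 2
Step 3: u_x = 8x - 1
Step 4: At (3, -1): u_x = 24 - 1 = 23

23


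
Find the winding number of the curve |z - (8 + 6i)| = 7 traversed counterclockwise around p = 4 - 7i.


Step 1: Center c = (8, 6), radius = 7
Step 2: |p - c|^2 = (-4)^2 + (-13)^2 = 185
Step 3: r^2 = 49
Step 4: |p-c| > r so winding number = 0

0


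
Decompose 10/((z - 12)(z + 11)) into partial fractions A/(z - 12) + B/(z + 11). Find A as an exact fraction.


Step 1: Multiply both sides by (z - 12) and set z = 12
Step 2: A = 10 / (12 + 11)
Step 3: A = 10 / 23
Step 4: A = 10/23

10/23


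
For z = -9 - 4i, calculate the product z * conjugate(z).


Step 1: conj(z) = -9 + 4i
Step 2: z * conj(z) = (-9)^2 + (-4)^2
Step 3: = 81 + 16 = 97

97


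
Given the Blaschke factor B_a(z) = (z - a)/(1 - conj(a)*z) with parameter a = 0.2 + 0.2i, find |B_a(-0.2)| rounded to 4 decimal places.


Step 1: Numerator z0 - a = -0.2 - (0.2 + 0.2i) = -0.4 - 0.2i
Step 2: Denominator 1 - conj(a)*z0 = 1 - (0.2 - 0.2i)*(-0.2) = 1.04 - 0.04i
Step 3: |z0 - a|^2 = (-0.4)^2 + (-0.2)^2 = 0.2; |1 - conj(a)*z0|^2 = 1.04^2 + (-0.04)^2 = 1.0832
Step 4: |B_a(-0.2)| = sqrt(0.2 / 1.0832) = sqrt(0.184638)
Step 5: = 0.4297

0.4297


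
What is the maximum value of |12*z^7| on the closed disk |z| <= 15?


Step 1: On |z| = 15, |f(z)| = 12 * |z|^7 = 12 * 15^7
Step 2: By maximum modulus principle, maximum is on boundary.
Step 3: Maximum = 12 * 170859375 = 2050312500

2050312500


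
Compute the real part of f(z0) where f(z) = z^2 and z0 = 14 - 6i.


Step 1: z0 = 14 - 6i
Step 2: z0^2 = 14^2 - (-6)^2 - 168i
Step 3: real part = 196 - 36 = 160

160


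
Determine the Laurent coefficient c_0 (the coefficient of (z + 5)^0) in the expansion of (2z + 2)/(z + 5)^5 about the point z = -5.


Step 1: Write the numerator in powers of (z + 5): 2z + 2 = 2(z + 5) + (2*(-5) + 2) = 2(z + 5) - 8
Step 2: Divide by (z + 5)^5: f(z) = -8(z + 5)^(-5) + 2(z + 5)^(-4)
Step 3: This finite sum is the Laurent series of f about z = -5.
Step 4: Only the powers -5 and -4 appear, so the coefficient of (z + 5)^0 = 0

0


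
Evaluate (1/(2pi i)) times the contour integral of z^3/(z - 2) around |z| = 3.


Step 1: f(z) = z^3, a = 2 is inside |z| = 3
Step 2: By Cauchy integral formula: (1/(2pi*i)) * integral = f(a)
Step 3: f(2) = 2^3 = 8

8


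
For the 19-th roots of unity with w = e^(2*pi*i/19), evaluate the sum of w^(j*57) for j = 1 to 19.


Step 1: The sum sum_{j=1}^{n} w^(k*j) equals n if n | k, else 0.
Step 2: Here n = 19, k = 57
Step 3: Does n divide k? 19 | 57 -> True
Step 4: Sum = 19

19


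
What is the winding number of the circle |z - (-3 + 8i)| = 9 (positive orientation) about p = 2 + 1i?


Step 1: Center c = (-3, 8), radius = 9
Step 2: |p - c|^2 = 5^2 + (-7)^2 = 74
Step 3: r^2 = 81
Step 4: |p-c| < r so winding number = 1

1


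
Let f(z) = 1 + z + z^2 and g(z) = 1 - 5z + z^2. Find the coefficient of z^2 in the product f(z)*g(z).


Step 1: z^2 term in f*g comes from: (1)*(z^2) + (z)*(-5z) + (z^2)*(1)
Step 2: = 1 - 5 + 1
Step 3: = -3

-3


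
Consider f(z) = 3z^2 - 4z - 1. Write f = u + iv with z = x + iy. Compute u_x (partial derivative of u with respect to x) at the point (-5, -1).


Step 1: f(z) = 3(x+iy)^2 - 4(x+iy) - 1
Step 2: u = 3(x^2 - y^2) - 4x - 1
Step 3: u_x = 6x - 4
Step 4: At (-5, -1): u_x = -30 - 4 = -34

-34


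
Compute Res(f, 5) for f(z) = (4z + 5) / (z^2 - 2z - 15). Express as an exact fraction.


Step 1: Q(z) = z^2 - 2z - 15 = (z - 5)(z + 3)
Step 2: Q'(z) = 2z - 2
Step 3: Q'(5) = 8, P(5) = 25
Step 4: Res = P(5)/Q'(5) = 25/8 = 25/8

25/8


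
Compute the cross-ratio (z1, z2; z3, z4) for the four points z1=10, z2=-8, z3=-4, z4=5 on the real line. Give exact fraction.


Step 1: (z1-z3)(z2-z4) = 14 * (-13) = -182
Step 2: (z1-z4)(z2-z3) = 5 * (-4) = -20
Step 3: Cross-ratio = 182/20 = 91/10

91/10


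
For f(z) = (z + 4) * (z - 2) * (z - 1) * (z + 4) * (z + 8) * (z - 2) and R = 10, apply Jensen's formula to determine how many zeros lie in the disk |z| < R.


Jensen's formula: (1/2pi)*integral log|f(Re^it)|dt = log|f(0)| + sum_{|a_k|<R} log(R/|a_k|)
Step 1: f(0) = 4 * (-2) * (-1) * 4 * 8 * (-2) = -512
Step 2: log|f(0)| = log|-4| + log|2| + log|1| + log|-4| + log|-8| + log|2| = 6.2383
Step 3: Zeros inside |z| < 10: -4, 2, 1, -4, -8, 2
Step 4: Jensen sum = log(10/4) + log(10/2) + log(10/1) + log(10/4) + log(10/8) + log(10/2) = 7.5772
Step 5: n(R) = number of terms in the Jensen sum = count of zeros inside |z| < 10 = 6

6


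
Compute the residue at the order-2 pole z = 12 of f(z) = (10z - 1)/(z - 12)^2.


Step 1: Pole of order 2 at z = 12
Step 2: Res = lim d/dz [(z - 12)^2 * f(z)] as z -> 12
Step 3: (z - 12)^2 * f(z) = 10z - 1
Step 4: d/dz[10z - 1] = 10

10


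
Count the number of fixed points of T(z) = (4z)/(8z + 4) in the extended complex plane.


Step 1: Fixed points satisfy T(z) = z
Step 2: 8z^2 = 0
Step 3: Discriminant = 0^2 - 4*8*0 = 0
Step 4: Number of fixed points = 1

1


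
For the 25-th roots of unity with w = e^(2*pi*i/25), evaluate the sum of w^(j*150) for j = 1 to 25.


Step 1: The sum sum_{j=1}^{n} w^(k*j) equals n if n | k, else 0.
Step 2: Here n = 25, k = 150
Step 3: Does n divide k? 25 | 150 -> True
Step 4: Sum = 25

25


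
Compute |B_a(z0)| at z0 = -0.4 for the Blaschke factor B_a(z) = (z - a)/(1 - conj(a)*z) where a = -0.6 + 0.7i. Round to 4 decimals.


Step 1: Numerator z0 - a = -0.4 - (-0.6 + 0.7i) = 0.2 - 0.7i
Step 2: Denominator 1 - conj(a)*z0 = 1 - (-0.6 - 0.7i)*(-0.4) = 0.76 - 0.28i
Step 3: |z0 - a|^2 = 0.2^2 + (-0.7)^2 = 0.53; |1 - conj(a)*z0|^2 = 0.76^2 + (-0.28)^2 = 0.656
Step 4: |B_a(-0.4)| = sqrt(0.53 / 0.656) = sqrt(0.807927)
Step 5: = 0.8988

0.8988


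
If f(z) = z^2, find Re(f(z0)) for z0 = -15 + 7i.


Step 1: z0 = -15 + 7i
Step 2: z0^2 = (-15)^2 - 7^2 - 210i
Step 3: real part = 225 - 49 = 176

176


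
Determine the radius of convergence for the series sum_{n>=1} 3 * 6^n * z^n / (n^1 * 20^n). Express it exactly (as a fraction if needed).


Step 1: General term a_n = 3 * 6^n / (n^1 * 20^n)
Step 2: By the root test, |a_n|^(1/n) = 3^(1/n) * 6 / (n^(1/n) * 20) -> 6/20 as n -> infinity (since 3^(1/n) -> 1 and n^(1/n) -> 1)
Step 3: R = 1/lim|a_n|^(1/n) = 20/6 = 10/3

10/3


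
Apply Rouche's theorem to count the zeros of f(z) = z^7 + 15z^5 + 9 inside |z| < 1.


Step 1: On |z| = 1 the three terms have sizes |z^7| = 1^7 = 1, |15z^5| = 15*1^5 = 15, |9| = 9
Step 2: The dominant term is g(z) = 15z^5; let h(z) = z^7 + 9 so f = g + h
Step 3: On |z| = 1: |g| = 15 and |h| <= 1 + 9 = 10
Step 4: Since 15 > 10, |h| < |g| on |z| = 1, so by Rouche f has the same number of zeros as g inside |z| < 1
Step 5: g(z) = 15z^5 has 5 zeros (at the origin, multiplicity 5) inside |z| < 1. Answer = 5

5


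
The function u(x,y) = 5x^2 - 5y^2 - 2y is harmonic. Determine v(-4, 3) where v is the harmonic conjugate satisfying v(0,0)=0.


Step 1: v_x = -u_y = 10y + 2
Step 2: v_y = u_x = 10x + 0
Step 3: v = 10xy + 2x + C
Step 4: v(0,0) = 0 => C = 0
Step 5: v(-4, 3) = -128

-128


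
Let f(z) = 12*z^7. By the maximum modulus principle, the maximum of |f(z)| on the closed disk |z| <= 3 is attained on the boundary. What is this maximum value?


Step 1: On |z| = 3, |f(z)| = 12 * |z|^7 = 12 * 3^7
Step 2: By maximum modulus principle, maximum is on boundary.
Step 3: Maximum = 12 * 2187 = 26244

26244


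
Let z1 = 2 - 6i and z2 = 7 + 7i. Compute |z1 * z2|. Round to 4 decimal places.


Step 1: |z1| = sqrt(2^2 + (-6)^2) = sqrt(40)
Step 2: |z2| = sqrt(7^2 + 7^2) = sqrt(98)
Step 3: |z1*z2| = |z1|*|z2| = sqrt(40) * sqrt(98) = sqrt(40 * 98) = sqrt(3920)
Step 4: = 62.6099

62.6099


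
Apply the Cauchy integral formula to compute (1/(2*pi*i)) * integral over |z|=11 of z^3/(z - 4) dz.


Step 1: f(z) = z^3, a = 4 is inside |z| = 11
Step 2: By Cauchy integral formula: (1/(2pi*i)) * integral = f(a)
Step 3: f(4) = 4^3 = 64

64


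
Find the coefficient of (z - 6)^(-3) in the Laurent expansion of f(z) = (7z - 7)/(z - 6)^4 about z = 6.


Step 1: Write the numerator in powers of (z - 6): 7z - 7 = 7(z - 6) + (7*6 - 7) = 7(z - 6) + 35
Step 2: Divide by (z - 6)^4: f(z) = 35(z - 6)^(-4) + 7(z - 6)^(-3)
Step 3: This finite sum is the Laurent series of f about z = 6.
Step 4: Coefficient of (z - 6)^(-3) = coefficient of (z - 6) in the re-centred numerator = 7

7


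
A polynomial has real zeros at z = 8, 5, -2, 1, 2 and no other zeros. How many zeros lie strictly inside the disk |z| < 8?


Step 1: Check each root:
  z = 8: |8| = 8 >= 8
  z = 5: |5| = 5 < 8
  z = -2: |-2| = 2 < 8
  z = 1: |1| = 1 < 8
  z = 2: |2| = 2 < 8
Step 2: Count = 4

4


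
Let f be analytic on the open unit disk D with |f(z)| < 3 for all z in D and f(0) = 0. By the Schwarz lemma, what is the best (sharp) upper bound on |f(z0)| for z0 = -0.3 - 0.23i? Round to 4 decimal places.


Step 1: g = f/3 maps D -> D with g(0) = 0, so by the Schwarz lemma |g(z)| <= |z|, i.e. |f(z)| <= 3|z|; this is sharp (f(z) = 3z).
Step 2: |z0|^2 = (-0.3)^2 + (-0.23)^2 = 0.1429
Step 3: |z0| = sqrt(0.1429) = 0.378021
Step 4: Best bound = 3 * |z0| = 3 * 0.378021 = 1.1341

1.1341


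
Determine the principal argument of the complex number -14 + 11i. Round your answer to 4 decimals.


Step 1: z = -14 + 11i
Step 2: arg(z) = atan2(11, -14)
Step 3: arg(z) = 2.4756

2.4756


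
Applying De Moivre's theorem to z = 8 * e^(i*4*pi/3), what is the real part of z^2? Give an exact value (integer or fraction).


Step 1: By De Moivre's theorem, z^2 = 8^2 * e^(i*2*4*pi/3) = 64 * (cos(8*pi/3) + i*sin(8*pi/3))
Step 2: |z|^2 = 8^2 = 64
Step 3: Reduce the angle mod 2*pi: 8*pi/3 - 2*pi = 2*pi/3
Step 4: cos(2*pi/3) = -1/2
Step 5: Re(z^2) = 64 * (-1/2) = -32

-32


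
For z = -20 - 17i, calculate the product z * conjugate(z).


Step 1: conj(z) = -20 + 17i
Step 2: z * conj(z) = (-20)^2 + (-17)^2
Step 3: = 400 + 289 = 689

689


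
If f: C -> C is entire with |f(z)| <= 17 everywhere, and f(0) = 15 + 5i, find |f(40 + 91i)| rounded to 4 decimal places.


Step 1: By Liouville's theorem, a bounded entire function is constant.
Step 2: f(z) = f(0) = 15 + 5i for all z.
Step 3: |f(w)| = |15 + 5i| = sqrt(225 + 25)
Step 4: = 15.8114

15.8114


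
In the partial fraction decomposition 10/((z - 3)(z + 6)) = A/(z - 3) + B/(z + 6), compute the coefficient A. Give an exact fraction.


Step 1: Multiply both sides by (z - 3) and set z = 3
Step 2: A = 10 / (3 + 6)
Step 3: A = 10 / 9
Step 4: A = 10/9

10/9


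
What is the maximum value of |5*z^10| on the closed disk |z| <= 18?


Step 1: On |z| = 18, |f(z)| = 5 * |z|^10 = 5 * 18^10
Step 2: By maximum modulus principle, maximum is on boundary.
Step 3: Maximum = 5 * 3570467226624 = 17852336133120

17852336133120


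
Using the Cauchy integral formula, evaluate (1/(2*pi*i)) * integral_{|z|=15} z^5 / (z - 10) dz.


Step 1: f(z) = z^5, a = 10 is inside |z| = 15
Step 2: By Cauchy integral formula: (1/(2pi*i)) * integral = f(a)
Step 3: f(10) = 10^5 = 100000

100000


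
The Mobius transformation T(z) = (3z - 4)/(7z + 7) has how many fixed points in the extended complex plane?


Step 1: Fixed points satisfy T(z) = z
Step 2: 7z^2 + 4z + 4 = 0
Step 3: Discriminant = 4^2 - 4*7*4 = -96
Step 4: Number of fixed points = 2

2


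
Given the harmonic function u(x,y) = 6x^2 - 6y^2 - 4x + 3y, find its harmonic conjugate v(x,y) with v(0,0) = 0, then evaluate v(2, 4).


Step 1: v_x = -u_y = 12y - 3
Step 2: v_y = u_x = 12x - 4
Step 3: v = 12xy - 3x - 4y + C
Step 4: v(0,0) = 0 => C = 0
Step 5: v(2, 4) = 74

74


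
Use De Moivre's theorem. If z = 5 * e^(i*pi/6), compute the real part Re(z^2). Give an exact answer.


Step 1: By De Moivre's theorem, z^2 = 5^2 * e^(i*2*pi/6) = 25 * (cos(pi/3) + i*sin(pi/3))
Step 2: |z|^2 = 5^2 = 25
Step 3: The angle pi/3 already lies in [0, 2*pi)
Step 4: cos(pi/3) = 1/2
Step 5: Re(z^2) = 25 * 1/2 = 25/2

25/2


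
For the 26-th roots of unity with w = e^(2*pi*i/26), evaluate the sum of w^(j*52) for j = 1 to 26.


Step 1: The sum sum_{j=1}^{n} w^(k*j) equals n if n | k, else 0.
Step 2: Here n = 26, k = 52
Step 3: Does n divide k? 26 | 52 -> True
Step 4: Sum = 26

26


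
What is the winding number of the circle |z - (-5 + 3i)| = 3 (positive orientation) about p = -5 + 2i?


Step 1: Center c = (-5, 3), radius = 3
Step 2: |p - c|^2 = 0^2 + (-1)^2 = 1
Step 3: r^2 = 9
Step 4: |p-c| < r so winding number = 1

1


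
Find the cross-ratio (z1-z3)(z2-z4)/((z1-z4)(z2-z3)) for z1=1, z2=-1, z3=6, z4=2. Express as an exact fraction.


Step 1: (z1-z3)(z2-z4) = (-5) * (-3) = 15
Step 2: (z1-z4)(z2-z3) = (-1) * (-7) = 7
Step 3: Cross-ratio = 15/7 = 15/7

15/7


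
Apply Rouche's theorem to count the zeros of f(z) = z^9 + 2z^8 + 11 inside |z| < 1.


Step 1: On |z| = 1 the three terms have sizes |z^9| = 1^9 = 1, |2z^8| = 2*1^8 = 2, |11| = 11
Step 2: The dominant term is g(z) = 11; let h(z) = z^9 + 2z^8 so f = g + h
Step 3: On |z| = 1: |g| = 11 and |h| <= 1 + 2 = 3
Step 4: Since 11 > 3, |h| < |g| on |z| = 1, so by Rouche f has the same number of zeros as g inside |z| < 1
Step 5: g(z) = 11 is a nonzero constant with no zeros inside |z| < 1. Answer = 0

0


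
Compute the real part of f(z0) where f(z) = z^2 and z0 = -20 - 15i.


Step 1: z0 = -20 - 15i
Step 2: z0^2 = (-20)^2 - (-15)^2 + 600i
Step 3: real part = 400 - 225 = 175

175


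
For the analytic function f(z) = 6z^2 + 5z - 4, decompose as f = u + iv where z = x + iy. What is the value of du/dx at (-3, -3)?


Step 1: f(z) = 6(x+iy)^2 + 5(x+iy) - 4
Step 2: u = 6(x^2 - y^2) + 5x - 4
Step 3: u_x = 12x + 5
Step 4: At (-3, -3): u_x = -36 + 5 = -31

-31


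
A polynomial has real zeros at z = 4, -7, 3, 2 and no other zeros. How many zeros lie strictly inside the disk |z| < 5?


Step 1: Check each root:
  z = 4: |4| = 4 < 5
  z = -7: |-7| = 7 >= 5
  z = 3: |3| = 3 < 5
  z = 2: |2| = 2 < 5
Step 2: Count = 3

3


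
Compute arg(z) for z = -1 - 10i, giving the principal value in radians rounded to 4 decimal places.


Step 1: z = -1 - 10i
Step 2: arg(z) = atan2(-10, -1)
Step 3: arg(z) = -1.6705

-1.6705


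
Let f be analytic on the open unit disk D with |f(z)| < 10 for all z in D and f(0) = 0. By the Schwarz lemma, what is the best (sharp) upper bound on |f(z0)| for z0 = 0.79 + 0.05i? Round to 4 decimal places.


Step 1: g = f/10 maps D -> D with g(0) = 0, so by the Schwarz lemma |g(z)| <= |z|, i.e. |f(z)| <= 10|z|; this is sharp (f(z) = 10z).
Step 2: |z0|^2 = 0.79^2 + 0.05^2 = 0.6266
Step 3: |z0| = sqrt(0.6266) = 0.791581
Step 4: Best bound = 10 * |z0| = 10 * 0.791581 = 7.9158

7.9158


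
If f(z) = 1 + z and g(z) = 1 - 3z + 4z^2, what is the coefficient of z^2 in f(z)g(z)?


Step 1: z^2 term in f*g comes from: (1)*(4z^2) + (z)*(-3z) + (0)*(1)
Step 2: = 4 - 3 + 0
Step 3: = 1

1


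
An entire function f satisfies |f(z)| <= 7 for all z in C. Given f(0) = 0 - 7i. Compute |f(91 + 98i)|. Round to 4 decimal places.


Step 1: By Liouville's theorem, a bounded entire function is constant.
Step 2: f(z) = f(0) = 0 - 7i for all z.
Step 3: |f(w)| = |0 - 7i| = sqrt(0 + 49)
Step 4: = 7.0

7.0


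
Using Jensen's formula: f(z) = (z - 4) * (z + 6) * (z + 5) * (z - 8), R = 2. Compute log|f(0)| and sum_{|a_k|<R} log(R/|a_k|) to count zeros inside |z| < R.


Jensen's formula: (1/2pi)*integral log|f(Re^it)|dt = log|f(0)| + sum_{|a_k|<R} log(R/|a_k|)
Step 1: f(0) = (-4) * 6 * 5 * (-8) = 960
Step 2: log|f(0)| = log|4| + log|-6| + log|-5| + log|8| = 6.8669
Step 3: Zeros inside |z| < 2: none
Step 4: Jensen sum = (empty sum) = 0
Step 5: n(R) = number of terms in the Jensen sum = count of zeros inside |z| < 2 = 0

0


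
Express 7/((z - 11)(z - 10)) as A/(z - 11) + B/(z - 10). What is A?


Step 1: Multiply both sides by (z - 11) and set z = 11
Step 2: A = 7 / (11 - 10)
Step 3: A = 7 / 1
Step 4: A = 7

7


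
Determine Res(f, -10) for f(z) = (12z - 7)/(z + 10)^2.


Step 1: Pole of order 2 at z = -10
Step 2: Res = lim d/dz [(z + 10)^2 * f(z)] as z -> -10
Step 3: (z + 10)^2 * f(z) = 12z - 7
Step 4: d/dz[12z - 7] = 12

12


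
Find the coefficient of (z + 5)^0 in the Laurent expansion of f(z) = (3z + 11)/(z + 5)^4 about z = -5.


Step 1: Write the numerator in powers of (z + 5): 3z + 11 = 3(z + 5) + (3*(-5) + 11) = 3(z + 5) - 4
Step 2: Divide by (z + 5)^4: f(z) = -4(z + 5)^(-4) + 3(z + 5)^(-3)
Step 3: This finite sum is the Laurent series of f about z = -5.
Step 4: Only the powers -4 and -3 appear, so the coefficient of (z + 5)^0 = 0

0


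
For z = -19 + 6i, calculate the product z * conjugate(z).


Step 1: conj(z) = -19 - 6i
Step 2: z * conj(z) = (-19)^2 + 6^2
Step 3: = 361 + 36 = 397

397


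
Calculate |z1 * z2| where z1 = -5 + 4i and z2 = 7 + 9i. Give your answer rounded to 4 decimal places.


Step 1: |z1| = sqrt((-5)^2 + 4^2) = sqrt(41)
Step 2: |z2| = sqrt(7^2 + 9^2) = sqrt(130)
Step 3: |z1*z2| = |z1|*|z2| = sqrt(41) * sqrt(130) = sqrt(41 * 130) = sqrt(5330)
Step 4: = 73.0068

73.0068


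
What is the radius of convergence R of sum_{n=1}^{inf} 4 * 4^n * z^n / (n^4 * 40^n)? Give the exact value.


Step 1: General term a_n = 4 * 4^n / (n^4 * 40^n)
Step 2: By the root test, |a_n|^(1/n) = 4^(1/n) * 4 / (n^(4/n) * 40) -> 4/40 as n -> infinity (since 4^(1/n) -> 1 and n^(4/n) -> 1)
Step 3: R = 1/lim|a_n|^(1/n) = 40/4 = 10

10


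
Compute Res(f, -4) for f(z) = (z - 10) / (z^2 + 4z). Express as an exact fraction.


Step 1: Q(z) = z^2 + 4z = (z + 4)(z)
Step 2: Q'(z) = 2z + 4
Step 3: Q'(-4) = -4, P(-4) = -14
Step 4: Res = P(-4)/Q'(-4) = -14/(-4) = 7/2

7/2


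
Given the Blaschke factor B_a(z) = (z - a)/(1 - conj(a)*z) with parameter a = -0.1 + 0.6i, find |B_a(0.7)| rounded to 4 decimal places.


Step 1: Numerator z0 - a = 0.7 - (-0.1 + 0.6i) = 0.8 - 0.6i
Step 2: Denominator 1 - conj(a)*z0 = 1 - (-0.1 - 0.6i)*0.7 = 1.07 + 0.42i
Step 3: |z0 - a|^2 = 0.8^2 + (-0.6)^2 = 1; |1 - conj(a)*z0|^2 = 1.07^2 + 0.42^2 = 1.3213
Step 4: |B_a(0.7)| = sqrt(1 / 1.3213) = sqrt(0.75683)
Step 5: = 0.87

0.87


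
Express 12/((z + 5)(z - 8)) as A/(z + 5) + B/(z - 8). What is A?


Step 1: Multiply both sides by (z + 5) and set z = -5
Step 2: A = 12 / (-5 - 8)
Step 3: A = 12 / (-13)
Step 4: A = -12/13

-12/13


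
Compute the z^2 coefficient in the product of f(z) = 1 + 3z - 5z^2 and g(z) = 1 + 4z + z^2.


Step 1: z^2 term in f*g comes from: (1)*(z^2) + (3z)*(4z) + (-5z^2)*(1)
Step 2: = 1 + 12 - 5
Step 3: = 8

8


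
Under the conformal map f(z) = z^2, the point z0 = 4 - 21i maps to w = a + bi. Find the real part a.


Step 1: z0 = 4 - 21i
Step 2: z0^2 = 4^2 - (-21)^2 - 168i
Step 3: real part = 16 - 441 = -425

-425


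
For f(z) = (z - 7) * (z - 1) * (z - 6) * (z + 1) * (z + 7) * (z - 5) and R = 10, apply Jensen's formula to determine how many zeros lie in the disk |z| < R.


Jensen's formula: (1/2pi)*integral log|f(Re^it)|dt = log|f(0)| + sum_{|a_k|<R} log(R/|a_k|)
Step 1: f(0) = (-7) * (-1) * (-6) * 1 * 7 * (-5) = 1470
Step 2: log|f(0)| = log|7| + log|1| + log|6| + log|-1| + log|-7| + log|5| = 7.293
Step 3: Zeros inside |z| < 10: 7, 1, 6, -1, -7, 5
Step 4: Jensen sum = log(10/7) + log(10/1) + log(10/6) + log(10/1) + log(10/7) + log(10/5) = 6.5225
Step 5: n(R) = number of terms in the Jensen sum = count of zeros inside |z| < 10 = 6

6


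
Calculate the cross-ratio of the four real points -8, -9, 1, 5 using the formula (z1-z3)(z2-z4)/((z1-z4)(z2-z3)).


Step 1: (z1-z3)(z2-z4) = (-9) * (-14) = 126
Step 2: (z1-z4)(z2-z3) = (-13) * (-10) = 130
Step 3: Cross-ratio = 126/130 = 63/65

63/65


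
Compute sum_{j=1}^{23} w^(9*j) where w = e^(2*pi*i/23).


Step 1: The sum sum_{j=1}^{n} w^(k*j) equals n if n | k, else 0.
Step 2: Here n = 23, k = 9
Step 3: Does n divide k? 23 | 9 -> False
Step 4: Sum = 0

0


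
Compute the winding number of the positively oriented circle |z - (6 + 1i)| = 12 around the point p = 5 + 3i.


Step 1: Center c = (6, 1), radius = 12
Step 2: |p - c|^2 = (-1)^2 + 2^2 = 5
Step 3: r^2 = 144
Step 4: |p-c| < r so winding number = 1

1


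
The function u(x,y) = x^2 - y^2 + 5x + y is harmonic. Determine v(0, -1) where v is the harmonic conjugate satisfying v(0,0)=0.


Step 1: v_x = -u_y = 2y - 1
Step 2: v_y = u_x = 2x + 5
Step 3: v = 2xy - x + 5y + C
Step 4: v(0,0) = 0 => C = 0
Step 5: v(0, -1) = -5

-5


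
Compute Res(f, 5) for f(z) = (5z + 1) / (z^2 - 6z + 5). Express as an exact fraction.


Step 1: Q(z) = z^2 - 6z + 5 = (z - 5)(z - 1)
Step 2: Q'(z) = 2z - 6
Step 3: Q'(5) = 4, P(5) = 26
Step 4: Res = P(5)/Q'(5) = 26/4 = 13/2

13/2


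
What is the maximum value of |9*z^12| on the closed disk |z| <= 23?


Step 1: On |z| = 23, |f(z)| = 9 * |z|^12 = 9 * 23^12
Step 2: By maximum modulus principle, maximum is on boundary.
Step 3: Maximum = 9 * 21914624432020321 = 197231619888182889

197231619888182889


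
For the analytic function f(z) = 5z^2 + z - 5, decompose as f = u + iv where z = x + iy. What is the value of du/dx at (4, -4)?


Step 1: f(z) = 5(x+iy)^2 + (x+iy) - 5
Step 2: u = 5(x^2 - y^2) + x - 5
Step 3: u_x = 10x + 1
Step 4: At (4, -4): u_x = 40 + 1 = 41

41


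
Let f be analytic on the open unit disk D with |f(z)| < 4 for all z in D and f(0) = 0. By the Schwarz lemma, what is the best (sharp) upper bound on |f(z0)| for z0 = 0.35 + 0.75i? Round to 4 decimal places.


Step 1: g = f/4 maps D -> D with g(0) = 0, so by the Schwarz lemma |g(z)| <= |z|, i.e. |f(z)| <= 4|z|; this is sharp (f(z) = 4z).
Step 2: |z0|^2 = 0.35^2 + 0.75^2 = 0.685
Step 3: |z0| = sqrt(0.685) = 0.827647
Step 4: Best bound = 4 * |z0| = 4 * 0.827647 = 3.3106

3.3106


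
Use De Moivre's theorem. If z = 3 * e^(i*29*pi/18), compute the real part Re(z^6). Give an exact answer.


Step 1: By De Moivre's theorem, z^6 = 3^6 * e^(i*6*29*pi/18) = 729 * (cos(29*pi/3) + i*sin(29*pi/3))
Step 2: |z|^6 = 3^6 = 729
Step 3: Reduce the angle mod 2*pi: 29*pi/3 - 8*pi = 5*pi/3
Step 4: cos(5*pi/3) = 1/2
Step 5: Re(z^6) = 729 * 1/2 = 729/2

729/2


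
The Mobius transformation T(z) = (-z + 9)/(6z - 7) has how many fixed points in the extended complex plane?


Step 1: Fixed points satisfy T(z) = z
Step 2: 6z^2 - 6z - 9 = 0
Step 3: Discriminant = (-6)^2 - 4*6*(-9) = 252
Step 4: Number of fixed points = 2

2


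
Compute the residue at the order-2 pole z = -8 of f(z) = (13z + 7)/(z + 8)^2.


Step 1: Pole of order 2 at z = -8
Step 2: Res = lim d/dz [(z + 8)^2 * f(z)] as z -> -8
Step 3: (z + 8)^2 * f(z) = 13z + 7
Step 4: d/dz[13z + 7] = 13

13


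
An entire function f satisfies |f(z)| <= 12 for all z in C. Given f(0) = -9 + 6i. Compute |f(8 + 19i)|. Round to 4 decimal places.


Step 1: By Liouville's theorem, a bounded entire function is constant.
Step 2: f(z) = f(0) = -9 + 6i for all z.
Step 3: |f(w)| = |-9 + 6i| = sqrt(81 + 36)
Step 4: = 10.8167

10.8167


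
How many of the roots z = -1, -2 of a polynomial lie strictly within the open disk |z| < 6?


Step 1: Check each root:
  z = -1: |-1| = 1 < 6
  z = -2: |-2| = 2 < 6
Step 2: Count = 2

2


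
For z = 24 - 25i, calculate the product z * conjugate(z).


Step 1: conj(z) = 24 + 25i
Step 2: z * conj(z) = 24^2 + (-25)^2
Step 3: = 576 + 625 = 1201

1201


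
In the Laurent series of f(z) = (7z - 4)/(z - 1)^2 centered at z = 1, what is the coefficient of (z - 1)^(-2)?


Step 1: Write the numerator in powers of (z - 1): 7z - 4 = 7(z - 1) + (7*1 - 4) = 7(z - 1) + 3
Step 2: Divide by (z - 1)^2: f(z) = 3(z - 1)^(-2) + 7(z - 1)^(-1)
Step 3: This finite sum is the Laurent series of f about z = 1.
Step 4: Coefficient of (z - 1)^(-2) = 7*1 - 4 = 3

3


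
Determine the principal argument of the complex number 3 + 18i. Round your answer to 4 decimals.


Step 1: z = 3 + 18i
Step 2: arg(z) = atan2(18, 3)
Step 3: arg(z) = 1.4056

1.4056
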